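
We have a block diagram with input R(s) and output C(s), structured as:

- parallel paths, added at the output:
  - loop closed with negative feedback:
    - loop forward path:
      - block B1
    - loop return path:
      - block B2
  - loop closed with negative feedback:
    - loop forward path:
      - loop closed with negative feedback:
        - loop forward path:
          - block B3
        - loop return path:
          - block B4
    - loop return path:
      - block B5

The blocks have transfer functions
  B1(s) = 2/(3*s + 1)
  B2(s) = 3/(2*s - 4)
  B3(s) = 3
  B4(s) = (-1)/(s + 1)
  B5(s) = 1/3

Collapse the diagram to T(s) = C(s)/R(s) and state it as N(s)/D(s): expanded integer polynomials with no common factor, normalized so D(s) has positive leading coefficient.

Step 1. reduce the feedback loop with forward B1 and return B2 gives (2*s - 4)/(3*s^2 - 5*s + 1)
Step 2. close the feedback loop around B3, B4 gives (3*s + 3)/(s - 2)
Step 3. feedback reduction of [B3/(1+B3*B4)], B5 gives (3*s + 3)/(2*s - 1)
Step 4. reduce the parallel group [B1/(1+B1*B2)], [[B3/(1+B3*B4)]/(1+[B3/(1+B3*B4)]*B5)]: this yields T(s), and no further normalization is needed

Hence the answer: (9*s^3 - 2*s^2 - 22*s + 7)/(6*s^3 - 13*s^2 + 7*s - 1)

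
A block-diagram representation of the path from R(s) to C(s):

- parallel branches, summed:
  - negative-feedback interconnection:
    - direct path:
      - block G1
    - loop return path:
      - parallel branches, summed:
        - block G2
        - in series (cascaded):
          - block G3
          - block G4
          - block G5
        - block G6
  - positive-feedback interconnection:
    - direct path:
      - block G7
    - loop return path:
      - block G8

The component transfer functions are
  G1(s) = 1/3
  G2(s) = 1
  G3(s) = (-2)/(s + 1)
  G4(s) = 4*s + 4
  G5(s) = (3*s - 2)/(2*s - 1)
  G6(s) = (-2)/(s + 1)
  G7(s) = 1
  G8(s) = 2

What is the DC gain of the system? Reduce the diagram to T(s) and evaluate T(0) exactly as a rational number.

Reducing step by step:

1. combine G3, G4, G5 in series = (16 - 24*s)/(2*s - 1)
2. combine G2, (G3*G4*G5), G6 in parallel = (-22*s^2 - 11*s + 17)/(2*s^2 + s - 1)
3. apply the feedback formula to G1, (G2+(G3*G4*G5)+G6) = (-2*s^2 - s + 1)/(16*s^2 + 8*s - 14)
4. feedback reduction of G7, G8 = -1
5. parallel reduction of [G1/(1+G1*(G2+(G3*G4*G5)+G6))], [G7/(1-G7*G8)] = (-18*s^2 - 9*s + 15)/(16*s^2 + 8*s - 14)
That last expression is T(s); at s = 0 only the constant terms survive, so T(0) = 15/(-14) = -15/14.

Answer: -15/14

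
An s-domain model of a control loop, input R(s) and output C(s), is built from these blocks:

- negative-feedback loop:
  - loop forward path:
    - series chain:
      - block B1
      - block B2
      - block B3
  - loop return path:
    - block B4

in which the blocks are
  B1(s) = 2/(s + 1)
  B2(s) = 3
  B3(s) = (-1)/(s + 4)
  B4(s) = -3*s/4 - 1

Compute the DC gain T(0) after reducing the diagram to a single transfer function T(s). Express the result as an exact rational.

The answer is -3/5.

Reasoning:
(1) reduce the series chain B1, B2, B3; result (-6)/(s^2 + 5*s + 4)
(2) collapse the loop ((B1*B2*B3) forward, B4 return); result (-12)/(2*s^2 + 19*s + 20)
Step 2 gives the overall T(s). Then T(0) = -12/20 = -3/5.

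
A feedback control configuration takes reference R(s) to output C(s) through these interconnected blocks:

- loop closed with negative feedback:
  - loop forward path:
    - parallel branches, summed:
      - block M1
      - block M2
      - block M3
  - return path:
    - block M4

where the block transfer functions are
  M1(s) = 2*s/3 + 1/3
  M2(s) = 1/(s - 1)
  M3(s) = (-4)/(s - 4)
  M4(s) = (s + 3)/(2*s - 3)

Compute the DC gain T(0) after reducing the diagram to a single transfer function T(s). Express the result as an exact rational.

Step 1: sum the parallel branches M1, M2, M3, giving (2*s^3 - 9*s^2 - 6*s + 4)/(3*s^2 - 15*s + 12)
Step 2: feedback reduction of (M1+M2+M3), M4, giving (4*s^4 - 24*s^3 + 15*s^2 + 26*s - 12)/(2*s^4 + 3*s^3 - 72*s^2 + 55*s - 24)
Step 2 gives the overall T(s). Then T(0) = -12/(-24) = 1/2.

Final answer: 1/2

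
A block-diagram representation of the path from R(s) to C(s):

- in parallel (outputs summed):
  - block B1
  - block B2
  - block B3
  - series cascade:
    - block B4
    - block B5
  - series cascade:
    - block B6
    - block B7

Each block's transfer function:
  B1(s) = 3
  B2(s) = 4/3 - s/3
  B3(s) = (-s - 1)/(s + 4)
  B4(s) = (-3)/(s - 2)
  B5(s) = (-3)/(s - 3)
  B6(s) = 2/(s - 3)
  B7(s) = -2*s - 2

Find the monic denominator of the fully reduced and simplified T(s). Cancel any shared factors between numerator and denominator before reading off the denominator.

Step 1. combine B4, B5 in series = 9/(s^2 - 5*s + 6)
Step 2. combine B6, B7 in series = (-4*s - 4)/(s - 3)
Step 3. reduce the parallel group B1, B2, B3, (B4*B5), (B6*B7) = (-s^4 - s^3 - 23*s^2 - 110*s + 498)/(3*s^3 - 3*s^2 - 42*s + 72)
The result of step 3 is T(s) in lowest terms. Its denominator has leading coefficient 3; dividing the denominator through by 3 makes it monic.

Therefore the answer is s^3 - s^2 - 14*s + 24.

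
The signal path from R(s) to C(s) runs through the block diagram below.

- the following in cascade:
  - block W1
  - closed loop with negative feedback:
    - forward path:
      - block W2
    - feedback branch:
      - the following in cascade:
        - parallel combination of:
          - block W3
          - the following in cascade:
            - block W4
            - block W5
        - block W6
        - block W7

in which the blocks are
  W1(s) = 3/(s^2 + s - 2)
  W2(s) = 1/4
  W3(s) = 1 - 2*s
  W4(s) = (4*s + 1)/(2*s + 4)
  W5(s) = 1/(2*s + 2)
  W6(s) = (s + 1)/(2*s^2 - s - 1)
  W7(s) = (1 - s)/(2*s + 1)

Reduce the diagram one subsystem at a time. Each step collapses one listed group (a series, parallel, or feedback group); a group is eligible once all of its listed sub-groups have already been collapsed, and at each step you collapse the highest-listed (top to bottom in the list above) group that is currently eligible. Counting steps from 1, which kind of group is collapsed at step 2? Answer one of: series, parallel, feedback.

Step 1. multiply W4, W5 (series)
Step 2. reduce the parallel group W3, (W4*W5)
Step 3. multiply (W3+(W4*W5)), W6, W7 (series)
Step 4. reduce the feedback loop with forward W2 and return ((W3+(W4*W5))*W6*W7)
Step 5. series reduction of W1, [W2/(1+W2*((W3+(W4*W5))*W6*W7))]
Step 2 collapses a parallel group.

Final answer: parallel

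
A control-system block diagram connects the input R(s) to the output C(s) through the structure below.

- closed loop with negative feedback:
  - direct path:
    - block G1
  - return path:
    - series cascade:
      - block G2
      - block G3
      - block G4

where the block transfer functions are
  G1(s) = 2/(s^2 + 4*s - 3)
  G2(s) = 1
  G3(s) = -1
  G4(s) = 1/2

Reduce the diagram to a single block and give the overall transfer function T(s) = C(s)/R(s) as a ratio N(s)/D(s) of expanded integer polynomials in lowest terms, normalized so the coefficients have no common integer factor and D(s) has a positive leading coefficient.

First reduce the diagram to T(s).

Step 1. multiply G2, G3, G4 (series) gives (-1)/2
Step 2. reduce the feedback loop with forward G1 and return (G2*G3*G4), giving the overall T(s)

Answer: 2/(s^2 + 4*s - 4)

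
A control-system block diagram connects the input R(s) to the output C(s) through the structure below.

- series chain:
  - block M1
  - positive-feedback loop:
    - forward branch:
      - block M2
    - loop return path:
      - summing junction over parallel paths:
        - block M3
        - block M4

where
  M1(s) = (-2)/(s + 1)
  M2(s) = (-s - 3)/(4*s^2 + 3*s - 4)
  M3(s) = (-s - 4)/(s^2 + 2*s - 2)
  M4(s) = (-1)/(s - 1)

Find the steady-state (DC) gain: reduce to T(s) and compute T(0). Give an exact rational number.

1. combine M3, M4 in parallel: (-2*s^2 - 5*s + 6)/(s^3 + s^2 - 4*s + 2)
2. feedback reduction of M2, (M3+M4): (-s^4 - 4*s^3 + s^2 + 10*s - 6)/(4*s^5 + 7*s^4 - 19*s^3 - 19*s^2 + 13*s + 10)
3. cascade M1, [M2/(1-M2*(M3+M4))]: (2*s^4 + 8*s^3 - 2*s^2 - 20*s + 12)/(4*s^6 + 11*s^5 - 12*s^4 - 38*s^3 - 6*s^2 + 23*s + 10)
Evaluating the step-3 result (the overall T(s)) at s = 0 gives T(0) = 12/10 = 6/5.

Answer: 6/5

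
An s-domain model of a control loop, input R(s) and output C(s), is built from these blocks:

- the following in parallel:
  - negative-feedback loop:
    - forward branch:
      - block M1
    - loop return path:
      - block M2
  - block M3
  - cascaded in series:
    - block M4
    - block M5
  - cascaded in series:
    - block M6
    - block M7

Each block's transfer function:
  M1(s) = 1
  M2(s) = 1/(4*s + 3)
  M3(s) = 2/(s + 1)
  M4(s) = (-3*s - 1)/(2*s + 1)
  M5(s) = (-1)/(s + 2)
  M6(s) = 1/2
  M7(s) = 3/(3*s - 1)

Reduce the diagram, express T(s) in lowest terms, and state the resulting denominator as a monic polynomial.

[1] feedback reduction of M1, M2 = (4*s + 3)/(4*s + 4)
[2] combine M4, M5 in series = (3*s + 1)/(2*s^2 + 5*s + 2)
[3] series reduction of M6, M7 = 3/(6*s - 2)
[4] sum the parallel branches [M1/(1+M1*M2)], M3, (M4*M5), (M6*M7) = (24*s^4 + 166*s^3 + 225*s^2 + 41*s - 14)/(24*s^4 + 76*s^3 + 56*s^2 - 4*s - 8)
The result of step 4 is T(s) in lowest terms. Its denominator has leading coefficient 24; dividing the denominator through by 24 makes it monic.

Final answer: s^4 + 19*s^3/6 + 7*s^2/3 - s/6 - 1/3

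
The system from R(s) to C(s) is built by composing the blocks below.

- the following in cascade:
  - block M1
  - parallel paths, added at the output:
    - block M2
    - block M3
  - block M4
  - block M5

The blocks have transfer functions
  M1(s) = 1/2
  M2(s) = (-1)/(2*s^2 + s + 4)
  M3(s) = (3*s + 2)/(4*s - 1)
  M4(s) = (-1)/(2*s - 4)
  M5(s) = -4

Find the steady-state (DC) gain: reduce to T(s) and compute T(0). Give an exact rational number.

1. add M2, M3 (parallel) = (6*s^3 + 7*s^2 + 10*s + 9)/(8*s^3 + 2*s^2 + 15*s - 4)
2. reduce the series chain M1, (M2+M3), M4, M5 = (6*s^3 + 7*s^2 + 10*s + 9)/(8*s^4 - 14*s^3 + 11*s^2 - 34*s + 8)
Step 2 gives the overall T(s). Then T(0) = 9/8.

Final answer: 9/8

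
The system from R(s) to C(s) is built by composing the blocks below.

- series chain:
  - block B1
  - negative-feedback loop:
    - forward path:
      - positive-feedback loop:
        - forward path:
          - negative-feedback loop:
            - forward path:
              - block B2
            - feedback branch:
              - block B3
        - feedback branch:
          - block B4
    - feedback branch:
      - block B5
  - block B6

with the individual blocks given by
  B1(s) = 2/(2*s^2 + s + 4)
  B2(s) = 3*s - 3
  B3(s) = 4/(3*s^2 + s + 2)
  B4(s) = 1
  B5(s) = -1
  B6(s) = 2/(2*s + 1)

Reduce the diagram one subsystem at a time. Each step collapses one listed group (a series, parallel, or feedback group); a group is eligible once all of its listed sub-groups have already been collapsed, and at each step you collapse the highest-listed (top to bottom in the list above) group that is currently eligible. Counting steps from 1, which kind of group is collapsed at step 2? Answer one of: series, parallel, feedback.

The answer is feedback.

Reasoning:
(1) feedback reduction of B2, B3
(2) collapse the loop ([B2/(1+B2*B3)] forward, B4 return)
(3) close the feedback loop around [[B2/(1+B2*B3)]/(1-[B2/(1+B2*B3)]*B4)], B5
(4) reduce the series chain B1, [[[B2/(1+B2*B3)]/(1-[B2/(1+B2*B3)]*B4)]/(1+[[B2/(1+B2*B3)]/(1-[B2/(1+B2*B3)]*B4)]*B5)], B6
At step 2 the group reduced is feedback.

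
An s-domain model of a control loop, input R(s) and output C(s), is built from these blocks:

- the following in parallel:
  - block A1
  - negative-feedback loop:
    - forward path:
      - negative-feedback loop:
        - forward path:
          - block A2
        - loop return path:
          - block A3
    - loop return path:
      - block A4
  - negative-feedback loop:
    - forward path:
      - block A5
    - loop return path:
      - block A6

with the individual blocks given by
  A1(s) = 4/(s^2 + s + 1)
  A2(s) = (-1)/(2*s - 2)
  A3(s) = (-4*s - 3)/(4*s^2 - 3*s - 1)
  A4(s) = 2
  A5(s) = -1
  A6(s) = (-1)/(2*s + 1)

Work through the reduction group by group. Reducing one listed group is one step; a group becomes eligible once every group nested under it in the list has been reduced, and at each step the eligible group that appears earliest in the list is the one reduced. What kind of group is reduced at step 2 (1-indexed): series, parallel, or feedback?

Answer: feedback

Working:
Step 1. collapse the loop (A2 forward, A3 return)
Step 2. close the feedback loop around [A2/(1+A2*A3)], A4
Step 3. collapse the loop (A5 forward, A6 return)
Step 4. reduce the parallel group A1, [[A2/(1+A2*A3)]/(1+[A2/(1+A2*A3)]*A4)], [A5/(1+A5*A6)]
Step 2 collapses a feedback group.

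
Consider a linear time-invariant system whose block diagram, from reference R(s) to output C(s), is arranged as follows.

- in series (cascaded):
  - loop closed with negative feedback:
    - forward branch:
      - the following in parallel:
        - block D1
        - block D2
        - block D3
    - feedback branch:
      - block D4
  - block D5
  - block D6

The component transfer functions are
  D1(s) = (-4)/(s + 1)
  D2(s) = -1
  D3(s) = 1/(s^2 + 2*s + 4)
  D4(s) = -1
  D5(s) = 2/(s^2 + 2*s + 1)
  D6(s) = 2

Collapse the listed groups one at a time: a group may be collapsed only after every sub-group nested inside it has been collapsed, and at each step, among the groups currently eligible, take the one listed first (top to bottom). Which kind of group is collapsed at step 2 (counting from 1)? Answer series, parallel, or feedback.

1. combine D1, D2, D3 in parallel
2. collapse the loop ((D1+D2+D3) forward, D4 return)
3. cascade [(D1+D2+D3)/(1+(D1+D2+D3)*D4)], D5, D6
The group at step 2 is a feedback group.

Hence the answer: feedback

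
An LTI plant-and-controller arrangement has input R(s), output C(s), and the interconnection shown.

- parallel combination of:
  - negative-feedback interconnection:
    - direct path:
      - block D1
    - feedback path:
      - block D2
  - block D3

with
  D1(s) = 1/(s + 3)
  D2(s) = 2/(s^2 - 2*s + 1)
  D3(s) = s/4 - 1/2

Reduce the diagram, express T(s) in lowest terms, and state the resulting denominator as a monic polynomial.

Step 1: feedback reduction of D1, D2 = (s^2 - 2*s + 1)/(s^3 + s^2 - 5*s + 5)
Step 2: sum the parallel branches [D1/(1+D1*D2)], D3 = (s^4 - s^3 - 3*s^2 + 7*s - 6)/(4*s^3 + 4*s^2 - 20*s + 20)
That last expression is T(s), already simplified. Scaling its denominator by 1/4 (the reciprocal of the leading coefficient) yields the monic denominator.

Therefore the answer is s^3 + s^2 - 5*s + 5.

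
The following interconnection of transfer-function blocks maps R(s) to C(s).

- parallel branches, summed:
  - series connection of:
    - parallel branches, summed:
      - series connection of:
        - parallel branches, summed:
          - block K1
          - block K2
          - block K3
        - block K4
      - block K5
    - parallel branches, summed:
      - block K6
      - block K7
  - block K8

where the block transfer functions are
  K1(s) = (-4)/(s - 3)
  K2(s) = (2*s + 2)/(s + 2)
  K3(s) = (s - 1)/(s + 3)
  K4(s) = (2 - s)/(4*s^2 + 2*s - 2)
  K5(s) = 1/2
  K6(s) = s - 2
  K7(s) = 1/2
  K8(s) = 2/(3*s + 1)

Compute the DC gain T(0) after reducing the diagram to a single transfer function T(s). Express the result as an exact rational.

The answer is 17/4.

Reasoning:
[1] sum the parallel branches K1, K2, K3, giving (3*s^3 - 4*s^2 - 43*s - 36)/(s^3 + 2*s^2 - 9*s - 18)
[2] combine (K1+K2+K3), K4 in series, giving (-3*s^3 + 13*s^2 + 22*s - 72)/(4*s^4 + 6*s^3 - 40*s^2 - 54*s + 36)
[3] reduce the parallel group ((K1+K2+K3)*K4), K5, giving (2*s^4 - 7*s^2 - 5*s - 54)/(4*s^4 + 6*s^3 - 40*s^2 - 54*s + 36)
[4] sum the parallel branches K6, K7, giving s - 3/2
[5] combine (((K1+K2+K3)*K4)+K5), (K6+K7) in series, giving (4*s^5 - 6*s^4 - 14*s^3 + 11*s^2 - 93*s + 162)/(8*s^4 + 12*s^3 - 80*s^2 - 108*s + 72)
[6] add ((((K1+K2+K3)*K4)+K5)*(K6+K7)), K8 (parallel), giving (12*s^6 - 14*s^5 - 32*s^4 + 43*s^3 - 428*s^2 + 177*s + 306)/(24*s^5 + 44*s^4 - 228*s^3 - 404*s^2 + 108*s + 72)
DC gain: substitute s = 0 into T(s) from step 6: T(0) = 306/72 = 17/4.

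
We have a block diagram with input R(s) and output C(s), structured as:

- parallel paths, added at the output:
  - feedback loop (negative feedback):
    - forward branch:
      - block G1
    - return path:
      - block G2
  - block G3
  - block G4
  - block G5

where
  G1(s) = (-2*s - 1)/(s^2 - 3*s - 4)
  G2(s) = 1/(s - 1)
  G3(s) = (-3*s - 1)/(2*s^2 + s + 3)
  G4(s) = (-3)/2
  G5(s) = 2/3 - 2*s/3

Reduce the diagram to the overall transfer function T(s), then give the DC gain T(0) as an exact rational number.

1. close the feedback loop around G1, G2 -> (-2*s^2 + s + 1)/(s^3 - 4*s^2 - 3*s + 3)
2. reduce the parallel group [G1/(1+G1*G2)], G3, G4, G5 -> (-8*s^6 + 18*s^5 + 21*s^4 + 137*s^3 + 129*s^2 - 18*s - 45)/(12*s^5 - 42*s^4 - 42*s^3 - 54*s^2 - 36*s + 54)
Step 2 gives the overall T(s). Then T(0) = -45/54 = -5/6.

Answer: -5/6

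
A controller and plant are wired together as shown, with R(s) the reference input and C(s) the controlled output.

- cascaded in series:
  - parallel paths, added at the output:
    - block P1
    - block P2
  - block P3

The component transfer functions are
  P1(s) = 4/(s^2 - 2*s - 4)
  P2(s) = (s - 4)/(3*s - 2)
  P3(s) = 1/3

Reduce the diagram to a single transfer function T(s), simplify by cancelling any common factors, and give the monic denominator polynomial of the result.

(1) parallel reduction of P1, P2 gives (s^3 - 6*s^2 + 16*s + 8)/(3*s^3 - 8*s^2 - 8*s + 8)
(2) cascade (P1+P2), P3 gives (s^3 - 6*s^2 + 16*s + 8)/(9*s^3 - 24*s^2 - 24*s + 24)
No further cancellation is possible in the step-2 result, so that is T(s). Its denominator becomes monic after dividing by the leading coefficient 9.

Therefore the answer is s^3 - 8*s^2/3 - 8*s/3 + 8/3.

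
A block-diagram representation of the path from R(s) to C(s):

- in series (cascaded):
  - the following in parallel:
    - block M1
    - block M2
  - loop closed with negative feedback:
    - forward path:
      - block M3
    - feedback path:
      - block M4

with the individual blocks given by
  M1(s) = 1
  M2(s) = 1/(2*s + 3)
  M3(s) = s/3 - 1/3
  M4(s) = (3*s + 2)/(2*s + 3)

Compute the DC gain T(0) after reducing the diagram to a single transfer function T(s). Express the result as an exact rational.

The answer is -4/7.

Reasoning:
Step 1 - add M1, M2 (parallel) -> (2*s + 4)/(2*s + 3)
Step 2 - feedback reduction of M3, M4 -> (2*s^2 + s - 3)/(3*s^2 + 5*s + 7)
Step 3 - multiply (M1+M2), [M3/(1+M3*M4)] (series) -> (2*s^2 + 2*s - 4)/(3*s^2 + 5*s + 7)
Step 3 gives the overall T(s). Then T(0) = -4/7.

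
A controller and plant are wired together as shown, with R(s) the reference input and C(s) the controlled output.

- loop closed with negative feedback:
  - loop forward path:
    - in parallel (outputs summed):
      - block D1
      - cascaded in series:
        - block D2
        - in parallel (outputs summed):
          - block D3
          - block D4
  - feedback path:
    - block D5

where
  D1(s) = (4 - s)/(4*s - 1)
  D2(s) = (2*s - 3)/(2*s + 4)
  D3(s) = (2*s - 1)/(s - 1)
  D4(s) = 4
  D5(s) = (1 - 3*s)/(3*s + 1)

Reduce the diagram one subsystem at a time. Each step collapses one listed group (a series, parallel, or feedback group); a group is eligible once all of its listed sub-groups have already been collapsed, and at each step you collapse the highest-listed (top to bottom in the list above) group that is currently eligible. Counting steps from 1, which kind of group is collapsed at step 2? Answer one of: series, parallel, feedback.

Answer: series

Working:
Step 1 - parallel reduction of D3, D4
Step 2 - reduce the series chain D2, (D3+D4)
Step 3 - combine D1, (D2*(D3+D4)) in parallel
Step 4 - apply the feedback formula to (D1+(D2*(D3+D4))), D5
Step 2: series.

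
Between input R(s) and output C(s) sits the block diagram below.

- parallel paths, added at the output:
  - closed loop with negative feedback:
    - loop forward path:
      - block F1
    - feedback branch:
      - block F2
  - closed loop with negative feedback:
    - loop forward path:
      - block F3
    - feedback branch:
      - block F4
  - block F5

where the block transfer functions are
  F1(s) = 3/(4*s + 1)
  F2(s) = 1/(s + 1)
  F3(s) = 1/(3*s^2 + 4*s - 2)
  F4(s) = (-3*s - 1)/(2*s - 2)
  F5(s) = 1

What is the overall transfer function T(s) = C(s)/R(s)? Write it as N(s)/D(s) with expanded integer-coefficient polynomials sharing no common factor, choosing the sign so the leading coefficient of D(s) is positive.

Step 1 - apply the feedback formula to F1, F2: (3*s + 3)/(4*s^2 + 5*s + 4)
Step 2 - collapse the loop (F3 forward, F4 return): (2*s - 2)/(6*s^3 + 2*s^2 - 15*s + 3)
Step 3 - sum the parallel branches [F1/(1+F1*F2)], [F3/(1+F3*F4)], F5: this yields T(s), and no further normalization is needed

Therefore the answer is (24*s^5 + 56*s^4 + 6*s^3 - 92*s^2 - 83*s + 13)/(24*s^5 + 38*s^4 - 26*s^3 - 55*s^2 - 45*s + 12).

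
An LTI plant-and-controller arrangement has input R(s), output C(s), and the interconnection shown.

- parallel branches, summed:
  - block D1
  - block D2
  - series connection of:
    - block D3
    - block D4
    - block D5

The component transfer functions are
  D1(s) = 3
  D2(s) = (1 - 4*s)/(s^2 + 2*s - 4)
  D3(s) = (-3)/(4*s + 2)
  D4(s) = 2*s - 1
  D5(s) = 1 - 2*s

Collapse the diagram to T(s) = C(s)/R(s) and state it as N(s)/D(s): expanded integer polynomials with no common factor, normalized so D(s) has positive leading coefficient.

Answer: (12*s^4 + 24*s^3 - 55*s^2 + 14*s - 34)/(4*s^3 + 10*s^2 - 12*s - 8)

Working:
(1) series reduction of D3, D4, D5 -> (12*s^2 - 12*s + 3)/(4*s + 2)
(2) combine D1, D2, (D3*D4*D5) in parallel; the result is T(s) itself (integer coefficients, no common factor, positive leading denominator coefficient)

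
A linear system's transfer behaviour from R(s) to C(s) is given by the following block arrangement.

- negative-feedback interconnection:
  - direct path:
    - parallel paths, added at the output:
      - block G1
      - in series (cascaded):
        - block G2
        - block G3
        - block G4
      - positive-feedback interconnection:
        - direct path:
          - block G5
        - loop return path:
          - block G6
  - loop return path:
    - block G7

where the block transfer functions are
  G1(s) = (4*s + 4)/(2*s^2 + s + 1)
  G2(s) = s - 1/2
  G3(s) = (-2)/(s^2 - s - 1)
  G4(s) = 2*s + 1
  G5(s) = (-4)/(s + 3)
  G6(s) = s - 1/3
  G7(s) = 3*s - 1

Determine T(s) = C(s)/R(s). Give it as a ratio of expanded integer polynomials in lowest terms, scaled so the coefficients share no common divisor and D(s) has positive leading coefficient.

Answer: (120*s^5 + 64*s^4 + 18*s^3 + 91*s^2 + 56*s + 3)/(360*s^6 + 42*s^5 - 5*s^4 + 290*s^3 + 117*s^2 - 22*s + 2)

Working:
Step 1. multiply G2, G3, G4 (series): (1 - 4*s^2)/(s^2 - s - 1)
Step 2. apply the feedback formula to G5, G6: (-12)/(15*s + 5)
Step 3. reduce the parallel group G1, (G2*G3*G4), [G5/(1-G5*G6)]: (-120*s^5 - 64*s^4 - 18*s^3 - 91*s^2 - 56*s - 3)/(30*s^5 - 5*s^4 - 35*s^3 - 40*s^2 - 25*s - 5)
Step 4. reduce the feedback loop with forward (G1+(G2*G3*G4)+[G5/(1-G5*G6)]) and return G7, giving the overall T(s)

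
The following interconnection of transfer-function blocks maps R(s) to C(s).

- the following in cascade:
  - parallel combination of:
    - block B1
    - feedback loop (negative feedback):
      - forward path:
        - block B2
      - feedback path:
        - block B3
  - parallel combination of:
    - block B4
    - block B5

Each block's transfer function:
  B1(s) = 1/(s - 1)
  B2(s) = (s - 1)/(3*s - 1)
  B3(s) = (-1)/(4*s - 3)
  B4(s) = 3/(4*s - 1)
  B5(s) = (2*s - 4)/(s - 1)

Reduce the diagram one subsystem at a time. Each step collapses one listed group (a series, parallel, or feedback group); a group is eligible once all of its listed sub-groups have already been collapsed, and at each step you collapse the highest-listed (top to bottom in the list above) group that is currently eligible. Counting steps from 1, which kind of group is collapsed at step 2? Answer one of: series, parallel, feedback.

The answer is parallel.

Reasoning:
1. close the feedback loop around B2, B3
2. add B1, [B2/(1+B2*B3)] (parallel)
3. add B4, B5 (parallel)
4. multiply (B1+[B2/(1+B2*B3)]), (B4+B5) (series)
The group at step 2 is a parallel group.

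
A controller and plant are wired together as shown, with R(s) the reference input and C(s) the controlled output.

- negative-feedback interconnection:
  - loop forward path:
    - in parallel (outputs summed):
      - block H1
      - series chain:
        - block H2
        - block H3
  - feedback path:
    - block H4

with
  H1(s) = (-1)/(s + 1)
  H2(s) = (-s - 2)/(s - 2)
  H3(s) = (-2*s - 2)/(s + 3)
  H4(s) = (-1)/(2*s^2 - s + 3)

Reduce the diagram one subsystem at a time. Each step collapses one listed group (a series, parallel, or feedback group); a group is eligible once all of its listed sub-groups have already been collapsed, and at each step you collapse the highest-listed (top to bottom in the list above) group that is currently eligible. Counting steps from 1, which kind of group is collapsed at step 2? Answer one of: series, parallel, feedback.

The answer is parallel.

Reasoning:
(1) series reduction of H2, H3
(2) parallel reduction of H1, (H2*H3)
(3) apply the feedback formula to (H1+(H2*H3)), H4
So the answer for step 2 is parallel.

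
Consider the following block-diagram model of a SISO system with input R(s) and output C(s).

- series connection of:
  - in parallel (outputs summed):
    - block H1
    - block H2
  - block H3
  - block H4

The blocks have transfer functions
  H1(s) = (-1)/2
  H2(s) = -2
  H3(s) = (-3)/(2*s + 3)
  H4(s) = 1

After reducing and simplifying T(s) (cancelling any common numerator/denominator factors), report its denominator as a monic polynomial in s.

Reducing step by step:

1. parallel reduction of H1, H2, giving (-5)/2
2. cascade (H1+H2), H3, H4, giving 15/(4*s + 6)
That last expression is T(s), already simplified. Scaling its denominator by 1/4 (the reciprocal of the leading coefficient) yields the monic denominator.

Answer: s + 3/2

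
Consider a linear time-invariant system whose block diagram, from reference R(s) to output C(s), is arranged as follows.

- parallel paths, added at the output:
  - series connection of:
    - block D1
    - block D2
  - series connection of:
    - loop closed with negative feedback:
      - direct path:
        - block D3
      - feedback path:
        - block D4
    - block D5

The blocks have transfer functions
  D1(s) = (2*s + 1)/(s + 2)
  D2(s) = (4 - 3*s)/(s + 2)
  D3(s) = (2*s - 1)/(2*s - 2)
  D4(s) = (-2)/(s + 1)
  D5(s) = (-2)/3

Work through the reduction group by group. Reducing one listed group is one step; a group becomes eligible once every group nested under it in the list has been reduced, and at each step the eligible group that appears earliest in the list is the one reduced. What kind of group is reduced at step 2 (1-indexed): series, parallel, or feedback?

(1) series reduction of D1, D2
(2) apply the feedback formula to D3, D4
(3) combine [D3/(1+D3*D4)], D5 in series
(4) reduce the parallel group (D1*D2), ([D3/(1+D3*D4)]*D5)
The group at step 2 is a feedback group.

Therefore the answer is feedback.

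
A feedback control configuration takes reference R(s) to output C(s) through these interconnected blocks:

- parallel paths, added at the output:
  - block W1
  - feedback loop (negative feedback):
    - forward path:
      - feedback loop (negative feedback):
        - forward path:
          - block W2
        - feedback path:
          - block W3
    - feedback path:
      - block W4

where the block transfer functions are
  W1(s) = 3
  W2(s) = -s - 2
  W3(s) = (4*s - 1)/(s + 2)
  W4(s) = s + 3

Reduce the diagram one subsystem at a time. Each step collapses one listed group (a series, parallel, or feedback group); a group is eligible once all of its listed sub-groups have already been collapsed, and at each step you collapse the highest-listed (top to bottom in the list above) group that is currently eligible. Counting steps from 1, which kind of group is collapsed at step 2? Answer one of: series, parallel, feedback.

1. reduce the feedback loop with forward W2 and return W3
2. apply the feedback formula to [W2/(1+W2*W3)], W4
3. reduce the parallel group W1, [[W2/(1+W2*W3)]/(1+[W2/(1+W2*W3)]*W4)]
So the answer for step 2 is feedback.

Answer: feedback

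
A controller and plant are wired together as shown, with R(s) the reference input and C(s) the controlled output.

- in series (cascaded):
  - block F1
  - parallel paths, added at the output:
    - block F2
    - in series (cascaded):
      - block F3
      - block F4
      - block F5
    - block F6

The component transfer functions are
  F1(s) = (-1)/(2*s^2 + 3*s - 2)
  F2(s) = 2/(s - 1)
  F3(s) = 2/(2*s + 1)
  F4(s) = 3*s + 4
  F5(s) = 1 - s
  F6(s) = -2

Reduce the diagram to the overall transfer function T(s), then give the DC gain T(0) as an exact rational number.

Step 1: combine F3, F4, F5 in series gives (-6*s^2 - 2*s + 8)/(2*s + 1)
Step 2: reduce the parallel group F2, (F3*F4*F5), F6 gives (-6*s^3 + 16*s - 4)/(2*s^2 - s - 1)
Step 3: combine F1, (F2+(F3*F4*F5)+F6) in series gives (6*s^3 - 16*s + 4)/(4*s^4 + 4*s^3 - 9*s^2 - s + 2)
Step 3 gives the overall T(s). Then T(0) = 4/2 = 2.

Answer: 2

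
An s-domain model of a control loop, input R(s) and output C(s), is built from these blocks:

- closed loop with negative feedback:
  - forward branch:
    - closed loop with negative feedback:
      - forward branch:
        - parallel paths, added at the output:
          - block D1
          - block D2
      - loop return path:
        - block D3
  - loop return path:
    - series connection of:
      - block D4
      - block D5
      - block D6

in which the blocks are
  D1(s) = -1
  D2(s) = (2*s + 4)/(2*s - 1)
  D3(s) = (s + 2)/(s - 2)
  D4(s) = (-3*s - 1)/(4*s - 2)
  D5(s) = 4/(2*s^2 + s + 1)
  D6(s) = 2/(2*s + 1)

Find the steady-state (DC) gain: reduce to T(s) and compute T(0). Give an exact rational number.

(1) parallel reduction of D1, D2: 5/(2*s - 1)
(2) reduce the feedback loop with forward (D1+D2) and return D3: (5*s - 10)/(2*s^2 + 12)
(3) cascade D4, D5, D6: (-12*s - 4)/(8*s^4 + 4*s^3 + 2*s^2 - s - 1)
(4) feedback reduction of [(D1+D2)/(1+(D1+D2)*D3)], (D4*D5*D6): (40*s^5 - 60*s^4 - 30*s^3 - 25*s^2 + 5*s + 10)/(16*s^6 + 8*s^5 + 100*s^4 + 46*s^3 - 38*s^2 + 88*s + 28)
DC gain: substitute s = 0 into T(s) from step 4: T(0) = 10/28 = 5/14.

Therefore the answer is 5/14.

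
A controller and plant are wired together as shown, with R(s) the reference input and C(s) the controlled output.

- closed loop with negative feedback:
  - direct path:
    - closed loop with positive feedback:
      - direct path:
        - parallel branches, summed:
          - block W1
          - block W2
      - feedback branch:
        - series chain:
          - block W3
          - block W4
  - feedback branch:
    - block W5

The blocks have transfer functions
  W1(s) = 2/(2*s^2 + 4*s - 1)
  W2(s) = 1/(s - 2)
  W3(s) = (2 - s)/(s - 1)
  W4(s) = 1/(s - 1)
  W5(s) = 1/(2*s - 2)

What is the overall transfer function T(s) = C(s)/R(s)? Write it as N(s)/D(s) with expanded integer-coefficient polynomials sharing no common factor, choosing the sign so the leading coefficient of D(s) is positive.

Answer: (4*s^4 + 4*s^3 - 30*s^2 + 32*s - 10)/(4*s^5 - 8*s^4 - 8*s^3 + 48*s^2 - 71*s + 29)

Working:
Step 1 - parallel reduction of W1, W2: (2*s^2 + 6*s - 5)/(2*s^3 - 9*s + 2)
Step 2 - series reduction of W3, W4: (2 - s)/(s^2 - 2*s + 1)
Step 3 - feedback reduction of (W1+W2), (W3*W4): (2*s^4 + 2*s^3 - 15*s^2 + 16*s - 5)/(2*s^5 - 4*s^4 - 5*s^3 + 22*s^2 - 30*s + 12)
Step 4 - close the feedback loop around [(W1+W2)/(1-(W1+W2)*(W3*W4))], W5; the result is T(s) itself (integer coefficients, no common factor, positive leading denominator coefficient)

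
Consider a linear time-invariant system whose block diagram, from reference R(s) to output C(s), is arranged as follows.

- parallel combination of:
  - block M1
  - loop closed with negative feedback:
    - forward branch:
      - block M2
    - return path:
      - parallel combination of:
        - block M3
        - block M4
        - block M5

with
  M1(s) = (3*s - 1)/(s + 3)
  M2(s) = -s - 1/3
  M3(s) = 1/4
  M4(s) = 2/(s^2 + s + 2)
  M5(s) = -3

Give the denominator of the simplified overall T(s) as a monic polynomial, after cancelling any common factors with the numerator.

(1) sum the parallel branches M3, M4, M5, giving (-11*s^2 - 11*s - 14)/(4*s^2 + 4*s + 8)
(2) collapse the loop (M2 forward, (M3+M4+M5) return), giving (-12*s^3 - 16*s^2 - 28*s - 8)/(33*s^3 + 56*s^2 + 65*s + 38)
(3) combine M1, [M2/(1+M2*(M3+M4+M5))] in parallel, giving (87*s^4 + 83*s^3 + 63*s^2 - 43*s - 62)/(33*s^4 + 155*s^3 + 233*s^2 + 233*s + 114)
T(s) is the step-3 result (common factors already cancelled). Leading coefficient of the denominator: 33. Divide through by 33 for the monic polynomial.

Hence the answer: s^4 + 155*s^3/33 + 233*s^2/33 + 233*s/33 + 38/11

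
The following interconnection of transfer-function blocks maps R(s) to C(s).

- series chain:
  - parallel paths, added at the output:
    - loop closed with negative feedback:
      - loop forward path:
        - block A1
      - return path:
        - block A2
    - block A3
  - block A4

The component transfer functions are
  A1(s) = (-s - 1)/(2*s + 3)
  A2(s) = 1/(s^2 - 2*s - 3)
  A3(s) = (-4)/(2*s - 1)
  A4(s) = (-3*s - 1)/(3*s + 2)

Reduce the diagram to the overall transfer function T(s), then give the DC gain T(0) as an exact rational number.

First reduce the diagram to T(s).

Step 1. reduce the feedback loop with forward A1 and return A2 = (-s^2 + 2*s + 3)/(2*s^2 - 3*s - 10)
Step 2. add [A1/(1+A1*A2)], A3 (parallel) = (-2*s^3 - 3*s^2 + 16*s + 37)/(4*s^3 - 8*s^2 - 17*s + 10)
Step 3. cascade ([A1/(1+A1*A2)]+A3), A4 = (6*s^4 + 11*s^3 - 45*s^2 - 127*s - 37)/(12*s^4 - 16*s^3 - 67*s^2 - 4*s + 20)
DC gain: substitute s = 0 into T(s) from step 3: T(0) = -37/20.

Answer: -37/20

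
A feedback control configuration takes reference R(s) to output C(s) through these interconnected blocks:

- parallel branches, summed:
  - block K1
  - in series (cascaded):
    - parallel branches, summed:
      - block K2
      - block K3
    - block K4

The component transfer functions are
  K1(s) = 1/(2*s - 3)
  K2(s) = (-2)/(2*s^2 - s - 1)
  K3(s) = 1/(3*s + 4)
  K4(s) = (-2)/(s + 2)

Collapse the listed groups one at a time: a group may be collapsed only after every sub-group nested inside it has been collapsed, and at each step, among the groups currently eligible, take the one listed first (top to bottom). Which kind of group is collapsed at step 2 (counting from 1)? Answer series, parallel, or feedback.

The answer is series.

Reasoning:
(1) add K2, K3 (parallel)
(2) combine (K2+K3), K4 in series
(3) combine K1, ((K2+K3)*K4) in parallel
So the answer for step 2 is series.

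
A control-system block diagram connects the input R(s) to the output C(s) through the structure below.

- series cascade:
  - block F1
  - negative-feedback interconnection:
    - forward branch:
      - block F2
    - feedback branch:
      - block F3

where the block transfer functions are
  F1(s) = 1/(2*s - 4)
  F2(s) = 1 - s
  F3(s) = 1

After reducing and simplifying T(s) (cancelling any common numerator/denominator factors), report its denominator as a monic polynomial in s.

Reducing step by step:

[1] feedback reduction of F2, F3: (s - 1)/(s - 2)
[2] combine F1, [F2/(1+F2*F3)] in series: (s - 1)/(2*s^2 - 8*s + 8)
No further cancellation is possible in the step-2 result, so that is T(s). Its denominator becomes monic after dividing by the leading coefficient 2.

Answer: s^2 - 4*s + 4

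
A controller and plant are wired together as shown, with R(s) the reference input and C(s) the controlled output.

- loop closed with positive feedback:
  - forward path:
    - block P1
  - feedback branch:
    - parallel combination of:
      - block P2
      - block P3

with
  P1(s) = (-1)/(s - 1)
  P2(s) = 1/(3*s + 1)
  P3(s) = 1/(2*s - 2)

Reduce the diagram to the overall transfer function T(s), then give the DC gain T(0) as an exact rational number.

Step 1. add P2, P3 (parallel) gives (5*s - 1)/(6*s^2 - 4*s - 2)
Step 2. collapse the loop (P1 forward, (P2+P3) return) gives (-6*s^2 + 4*s + 2)/(6*s^3 - 10*s^2 + 7*s + 1)
DC gain: substitute s = 0 into T(s) from step 2: T(0) = 2/1 = 2.

Therefore the answer is 2.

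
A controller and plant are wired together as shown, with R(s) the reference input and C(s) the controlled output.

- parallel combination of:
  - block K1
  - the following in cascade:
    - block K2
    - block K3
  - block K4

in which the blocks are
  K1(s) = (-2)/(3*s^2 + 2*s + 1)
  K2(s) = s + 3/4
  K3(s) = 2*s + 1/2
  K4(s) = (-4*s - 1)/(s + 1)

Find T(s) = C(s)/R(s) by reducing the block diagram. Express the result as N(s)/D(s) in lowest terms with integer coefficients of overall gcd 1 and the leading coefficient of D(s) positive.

Step 1 - series reduction of K2, K3; result 2*s^2 + 2*s + 3/8
Step 2 - combine K1, (K2*K3), K4 in parallel, giving the overall T(s)

Hence the answer: (48*s^5 + 128*s^4 + 41*s^3 - 9*s^2 - 39*s - 21)/(24*s^3 + 40*s^2 + 24*s + 8)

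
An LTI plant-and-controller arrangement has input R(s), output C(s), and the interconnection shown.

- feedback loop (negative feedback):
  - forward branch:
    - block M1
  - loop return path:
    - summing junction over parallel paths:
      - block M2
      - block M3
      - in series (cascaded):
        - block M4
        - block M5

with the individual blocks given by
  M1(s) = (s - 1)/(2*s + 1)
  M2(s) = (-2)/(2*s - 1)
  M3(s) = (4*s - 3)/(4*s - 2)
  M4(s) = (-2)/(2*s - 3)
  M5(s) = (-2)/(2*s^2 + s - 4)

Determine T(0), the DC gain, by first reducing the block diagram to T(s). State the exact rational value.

Step 1. combine M4, M5 in series, giving 4/(4*s^3 - 4*s^2 - 11*s + 12)
Step 2. combine M2, M3, (M4*M5) in parallel, giving (16*s^4 - 44*s^3 - 16*s^2 + 141*s - 92)/(16*s^4 - 24*s^3 - 36*s^2 + 70*s - 24)
Step 3. collapse the loop (M1 forward, (M2+M3+(M4*M5)) return), giving (16*s^5 - 40*s^4 - 12*s^3 + 106*s^2 - 94*s + 24)/(48*s^5 - 92*s^4 - 68*s^3 + 261*s^2 - 211*s + 68)
DC gain: substitute s = 0 into T(s) from step 3: T(0) = 24/68 = 6/17.

Answer: 6/17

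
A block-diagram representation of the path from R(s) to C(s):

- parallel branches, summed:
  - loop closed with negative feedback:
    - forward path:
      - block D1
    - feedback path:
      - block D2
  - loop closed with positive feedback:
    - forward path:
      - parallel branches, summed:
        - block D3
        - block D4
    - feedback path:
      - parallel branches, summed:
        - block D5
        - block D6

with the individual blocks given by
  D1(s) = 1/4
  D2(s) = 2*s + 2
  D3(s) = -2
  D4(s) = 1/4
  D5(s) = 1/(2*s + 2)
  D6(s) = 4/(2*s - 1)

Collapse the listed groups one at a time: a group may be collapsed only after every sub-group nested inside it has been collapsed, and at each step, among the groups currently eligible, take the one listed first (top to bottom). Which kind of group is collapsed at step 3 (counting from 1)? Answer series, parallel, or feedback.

Answer: parallel

Working:
[1] feedback reduction of D1, D2
[2] add D3, D4 (parallel)
[3] sum the parallel branches D5, D6
[4] reduce the feedback loop with forward (D3+D4) and return (D5+D6)
[5] reduce the parallel group [D1/(1+D1*D2)], [(D3+D4)/(1-(D3+D4)*(D5+D6))]
Step 3 collapses a parallel group.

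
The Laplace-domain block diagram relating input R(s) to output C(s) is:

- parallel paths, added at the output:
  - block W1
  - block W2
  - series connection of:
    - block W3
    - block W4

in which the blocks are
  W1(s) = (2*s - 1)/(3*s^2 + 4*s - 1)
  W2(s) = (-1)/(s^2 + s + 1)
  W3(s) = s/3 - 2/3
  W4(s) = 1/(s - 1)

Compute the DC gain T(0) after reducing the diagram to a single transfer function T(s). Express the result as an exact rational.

Step 1 - cascade W3, W4: (s - 2)/(3*s - 3)
Step 2 - combine W1, W2, (W3*W4) in parallel: (3*s^5 + 7*s^4 - 20*s^3 - 12*s^2 + 2*s + 2)/(9*s^5 + 12*s^4 - 3*s^3 - 9*s^2 - 12*s + 3)
DC gain: substitute s = 0 into T(s) from step 2: T(0) = 2/3.

Answer: 2/3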